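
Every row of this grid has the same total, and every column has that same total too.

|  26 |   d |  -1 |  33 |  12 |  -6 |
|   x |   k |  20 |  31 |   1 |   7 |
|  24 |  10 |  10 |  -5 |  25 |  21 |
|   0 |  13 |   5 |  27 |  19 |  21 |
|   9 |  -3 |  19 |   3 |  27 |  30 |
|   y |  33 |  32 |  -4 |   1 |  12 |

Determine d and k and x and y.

Rows 3 and 4 both sum to 85, so that's the common total.
The known cells in row 1 total 64, leaving 85 − 64 = 21 for the blank.
The known cells in column 2 total 74, leaving 85 − 74 = 11 for the blank.
The known cells in row 2 total 70, leaving 85 − 70 = 15 for the blank.
The known cells in row 6 total 74, leaving 85 − 74 = 11 for the blank.

d = 21, k = 11, x = 15, y = 11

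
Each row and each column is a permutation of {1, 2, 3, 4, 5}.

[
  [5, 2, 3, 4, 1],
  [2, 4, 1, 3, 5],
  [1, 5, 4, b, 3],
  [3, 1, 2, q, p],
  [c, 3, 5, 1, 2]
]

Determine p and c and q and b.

For row 3, column 4: row 3 already has {1, 3, 4, 5}; that leaves 2.
Cell (4,4): column 4 already has {1, 2, 3, 4} → 5.
At (row 5, col 1): row 5 already has {1, 2, 3, 5}, so the value is 4.
At (row 4, col 5): row 4 already has {1, 2, 3, 5}, so the value is 4.

p = 4, c = 4, q = 5, b = 2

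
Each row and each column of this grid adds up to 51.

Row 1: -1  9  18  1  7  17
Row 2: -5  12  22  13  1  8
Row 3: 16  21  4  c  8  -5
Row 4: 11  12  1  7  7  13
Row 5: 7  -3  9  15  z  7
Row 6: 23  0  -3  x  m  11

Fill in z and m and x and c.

z = 16, m = 12, x = 8, c = 7

Row 5 has 7 − 3 + 9 + 15 + 7 = 35; the blank must be 51 − 35 = 16.
Column 5 has 7 + 1 + 8 + 7 + 16 = 39; the blank must be 51 − 39 = 12.
Row 6 has 23 + 0 − 3 + 12 + 11 = 43; the blank must be 51 − 43 = 8.
Row 3 has 16 + 21 + 4 + 8 − 5 = 44; the blank must be 51 − 44 = 7.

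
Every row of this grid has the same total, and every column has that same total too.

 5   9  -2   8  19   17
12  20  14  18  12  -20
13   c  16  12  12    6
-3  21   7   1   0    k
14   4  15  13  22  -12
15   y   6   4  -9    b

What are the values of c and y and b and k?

c = -3, y = 5, b = 35, k = 30

Rows 1 and 2 both sum to 56, so that's the common total.
Row 3: 13 + 16 + 12 + 12 + 6 = 59, so its missing entry is 56 − 59 = -3.
Column 2: 9 + 20 − 3 + 21 + 4 = 51, so its missing entry is 56 − 51 = 5.
Row 6: 15 + 5 + 6 + 4 − 9 = 21, so its missing entry is 56 − 21 = 35.
Row 4: -3 + 21 + 7 + 1 + 0 = 26, so its missing entry is 56 − 26 = 30.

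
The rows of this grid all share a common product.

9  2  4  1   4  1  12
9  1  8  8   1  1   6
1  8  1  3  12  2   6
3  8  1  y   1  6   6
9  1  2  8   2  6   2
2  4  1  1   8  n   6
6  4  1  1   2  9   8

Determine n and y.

n = 9, y = 4

Rows 1 and 3 each multiply to 3456, so every row has product 3456.
Row 6: 2×4×1×1×8×6 = 384, so the missing entry is 3456 ÷ 384 = 9.
Row 4: 3×8×1×1×6×6 = 864, so the missing entry is 3456 ÷ 864 = 4.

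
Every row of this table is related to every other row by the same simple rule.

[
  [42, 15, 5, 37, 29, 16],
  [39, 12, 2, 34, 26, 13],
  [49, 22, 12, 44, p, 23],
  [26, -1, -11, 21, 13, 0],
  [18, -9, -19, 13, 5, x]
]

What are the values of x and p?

x = -8, p = 36

The difference between any two rows is the same in every column — this is an addition table with the headers hidden.
Row 5 minus row 1 is 13 − 37 = -24, so its entry in column 6 is 16 + (-24) = -8.
Row 3 minus row 1 is 44 − 37 = 7, so its entry in column 5 is 29 + 7 = 36.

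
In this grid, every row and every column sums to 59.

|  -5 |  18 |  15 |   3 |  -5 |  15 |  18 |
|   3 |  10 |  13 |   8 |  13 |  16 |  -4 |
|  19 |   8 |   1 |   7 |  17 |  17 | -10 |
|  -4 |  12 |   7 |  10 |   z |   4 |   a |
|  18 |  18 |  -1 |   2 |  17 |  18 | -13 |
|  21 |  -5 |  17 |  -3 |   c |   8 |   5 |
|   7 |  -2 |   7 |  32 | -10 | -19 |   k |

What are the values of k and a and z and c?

k = 44, a = 19, z = 11, c = 16

The known cells in row 7 total 15, leaving 59 − 15 = 44 for the blank.
The known cells in row 6 total 43, leaving 59 − 43 = 16 for the blank.
The known cells in column 5 total 48, leaving 59 − 48 = 11 for the blank.
The known cells in row 4 total 40, leaving 59 − 40 = 19 for the blank.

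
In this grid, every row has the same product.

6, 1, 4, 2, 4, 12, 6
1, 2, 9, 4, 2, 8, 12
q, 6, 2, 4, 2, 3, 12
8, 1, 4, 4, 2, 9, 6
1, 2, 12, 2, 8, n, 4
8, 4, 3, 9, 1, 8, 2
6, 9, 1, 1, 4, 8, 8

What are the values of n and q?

n = 9, q = 4

Rows 2 and 4 each multiply to 13824, so every row has product 13824.
Row 5: 1×2×12×2×8×4 = 1536, so the missing entry is 13824 ÷ 1536 = 9.
Row 3: 6×2×4×2×3×12 = 3456, so the missing entry is 13824 ÷ 3456 = 4.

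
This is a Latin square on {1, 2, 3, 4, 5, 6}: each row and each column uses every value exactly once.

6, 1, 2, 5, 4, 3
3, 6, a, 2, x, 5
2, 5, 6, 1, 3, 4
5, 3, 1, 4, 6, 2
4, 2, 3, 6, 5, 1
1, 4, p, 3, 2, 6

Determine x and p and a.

At (row 2, col 5): column 5 already has {2, 3, 4, 5, 6}, so the value is 1.
Cell (2,3): row 2 already has {1, 2, 3, 5, 6} → 4.
For row 6, column 3: row 6 already has {1, 2, 3, 4, 6}; that leaves 5.

x = 1, p = 5, a = 4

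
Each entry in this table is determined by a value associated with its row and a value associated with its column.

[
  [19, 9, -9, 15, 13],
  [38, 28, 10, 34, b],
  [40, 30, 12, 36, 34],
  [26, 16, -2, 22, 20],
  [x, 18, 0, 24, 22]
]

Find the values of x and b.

The difference between any two rows is the same in every column — this is an addition table with the headers hidden.
Row 5 minus row 1 is 0 − (-9) = 9, so its entry in column 1 is 19 + 9 = 28.
Row 2 minus row 1 is 10 − (-9) = 19, so its entry in column 5 is 13 + 19 = 32.

x = 28, b = 32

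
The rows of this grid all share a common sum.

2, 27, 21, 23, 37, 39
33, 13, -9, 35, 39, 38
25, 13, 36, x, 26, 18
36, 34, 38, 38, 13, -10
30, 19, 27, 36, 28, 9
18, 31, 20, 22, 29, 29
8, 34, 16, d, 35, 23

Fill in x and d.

x = 31, d = 33

Rows 1 and 6 both add up to 149, so every row sums to 149.
Row 3: 25 + 13 + 36 + 26 + 18 = 118, so the missing entry is 149 − 118 = 31.
Row 7: 8 + 34 + 16 + 35 + 23 = 116, so the missing entry is 149 − 116 = 33.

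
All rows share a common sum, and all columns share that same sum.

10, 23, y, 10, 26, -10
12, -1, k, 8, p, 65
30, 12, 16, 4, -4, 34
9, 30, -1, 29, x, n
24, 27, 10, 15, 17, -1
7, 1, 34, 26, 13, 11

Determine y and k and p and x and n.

y = 33, k = 0, p = 8, x = 32, n = -7

Rows 3 and 5 both sum to 92, so that's the common total.
The known cells in row 1 total 59, leaving 92 − 59 = 33 for the blank.
The known cells in column 3 total 92, leaving 92 − 92 = 0 for the blank.
The known cells in row 2 total 84, leaving 92 − 84 = 8 for the blank.
The known cells in column 5 total 60, leaving 92 − 60 = 32 for the blank.
The known cells in row 4 total 99, leaving 92 − 99 = -7 for the blank.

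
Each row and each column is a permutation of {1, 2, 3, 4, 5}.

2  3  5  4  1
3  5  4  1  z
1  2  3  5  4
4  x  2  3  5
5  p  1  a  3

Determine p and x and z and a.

p = 4, x = 1, z = 2, a = 2

Cell (4,2): row 4 already has {2, 3, 4, 5} → 1.
At (row 5, col 2): column 2 already has {1, 2, 3, 5}, so the value is 4.
For row 2, column 5: row 2 already has {1, 3, 4, 5}; that leaves 2.
Cell (5,4): row 5 already has {1, 3, 4, 5} → 2.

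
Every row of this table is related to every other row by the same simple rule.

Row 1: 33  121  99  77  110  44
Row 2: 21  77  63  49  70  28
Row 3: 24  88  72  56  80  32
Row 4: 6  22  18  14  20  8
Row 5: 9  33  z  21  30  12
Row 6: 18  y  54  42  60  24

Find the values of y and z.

Each row is a constant multiple of every other row — this is a multiplication table with the headers hidden.
Row 6 is 24/44 = 6/11 times row 1, so its entry in column 2 is 121 × 6/11 = 66.
Row 5 is 12/44 = 3/11 times row 1, so its entry in column 3 is 99 × 3/11 = 27.

y = 66, z = 27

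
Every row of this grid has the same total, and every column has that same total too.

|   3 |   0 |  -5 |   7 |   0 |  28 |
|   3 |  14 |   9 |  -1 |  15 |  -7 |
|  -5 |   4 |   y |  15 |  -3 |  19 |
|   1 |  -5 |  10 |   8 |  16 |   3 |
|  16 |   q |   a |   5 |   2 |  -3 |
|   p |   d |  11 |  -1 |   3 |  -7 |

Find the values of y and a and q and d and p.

Rows 1 and 2 both sum to 33, so that's the common total.
The known cells in column 1 total 18, leaving 33 − 18 = 15 for the blank.
The known cells in row 6 total 21, leaving 33 − 21 = 12 for the blank.
The known cells in row 3 total 30, leaving 33 − 30 = 3 for the blank.
The known cells in column 3 total 28, leaving 33 − 28 = 5 for the blank.
The known cells in row 5 total 25, leaving 33 − 25 = 8 for the blank.

y = 3, a = 5, q = 8, d = 12, p = 15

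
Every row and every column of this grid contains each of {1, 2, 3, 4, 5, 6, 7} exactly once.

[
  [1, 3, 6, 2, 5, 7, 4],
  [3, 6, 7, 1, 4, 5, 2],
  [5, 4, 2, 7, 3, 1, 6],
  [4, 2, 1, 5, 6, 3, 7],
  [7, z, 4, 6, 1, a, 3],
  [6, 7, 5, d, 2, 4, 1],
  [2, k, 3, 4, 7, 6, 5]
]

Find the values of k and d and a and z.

Cell (6,4): row 6 already has {1, 2, 4, 5, 6, 7} → 3.
At (row 7, col 2): row 7 already has {2, 3, 4, 5, 6, 7}, so the value is 1.
For row 5, column 6: column 6 already has {1, 3, 4, 5, 6, 7}; that leaves 2.
At (row 5, col 2): row 5 already has {1, 2, 3, 4, 6, 7}, so the value is 5.

k = 1, d = 3, a = 2, z = 5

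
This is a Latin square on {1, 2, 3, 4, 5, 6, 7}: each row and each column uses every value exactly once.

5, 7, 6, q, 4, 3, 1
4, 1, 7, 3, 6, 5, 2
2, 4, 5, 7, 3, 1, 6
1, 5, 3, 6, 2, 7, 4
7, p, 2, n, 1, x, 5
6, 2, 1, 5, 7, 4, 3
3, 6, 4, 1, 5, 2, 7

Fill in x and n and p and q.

x = 6, n = 4, p = 3, q = 2

Cell (5,6): column 6 already has {1, 2, 3, 4, 5, 7} → 6.
At (row 1, col 4): row 1 already has {1, 3, 4, 5, 6, 7}, so the value is 2.
For row 5, column 2: column 2 already has {1, 2, 4, 5, 6, 7}; that leaves 3.
For row 5, column 4: row 5 already has {1, 2, 3, 5, 6, 7}; that leaves 4.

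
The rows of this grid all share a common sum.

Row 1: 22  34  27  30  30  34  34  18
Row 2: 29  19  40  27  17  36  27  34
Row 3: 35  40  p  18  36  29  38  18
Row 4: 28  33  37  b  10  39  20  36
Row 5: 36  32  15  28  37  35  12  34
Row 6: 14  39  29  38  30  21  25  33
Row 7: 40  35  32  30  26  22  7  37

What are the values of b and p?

Row 6 sums to 229 and so does row 7; that's the common total.
In row 4 the known cells total 203, leaving 229 − 203 = 26.
In row 3 the known cells total 214, leaving 229 − 214 = 15.

b = 26, p = 15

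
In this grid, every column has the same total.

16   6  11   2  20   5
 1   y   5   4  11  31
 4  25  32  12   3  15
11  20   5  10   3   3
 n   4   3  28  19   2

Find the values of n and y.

The complete columns each total 56.
Column 1 is missing 56 − 32 = 24 (since 16 + 1 + 4 + 11 = 32).
Column 2 is missing 56 − 55 = 1 (since 6 + 25 + 20 + 4 = 55).

n = 24, y = 1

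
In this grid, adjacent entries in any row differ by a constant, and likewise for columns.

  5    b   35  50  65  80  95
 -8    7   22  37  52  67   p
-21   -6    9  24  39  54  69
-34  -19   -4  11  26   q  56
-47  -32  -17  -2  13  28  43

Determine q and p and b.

Along each row the entries change by 15 per step; down each column they change by -13.
Row 4: from -34 at column 1, stepping by 15 to column 6 gives 41.
Row 2: from -8 at column 1, stepping by 15 to column 7 gives 82.
Row 1: from 5 at column 1, stepping by 15 to column 2 gives 20.

q = 41, p = 82, b = 20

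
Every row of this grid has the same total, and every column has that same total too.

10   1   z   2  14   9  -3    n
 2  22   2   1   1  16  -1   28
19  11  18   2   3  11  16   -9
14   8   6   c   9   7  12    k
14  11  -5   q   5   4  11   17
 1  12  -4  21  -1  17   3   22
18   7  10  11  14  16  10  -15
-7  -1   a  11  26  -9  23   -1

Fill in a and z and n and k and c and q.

Rows 2 and 3 both sum to 71, so that's the common total.
Row 5 has 14 + 11 − 5 + 5 + 4 + 11 + 17 = 57; the blank must be 71 − 57 = 14.
Column 4 has 2 + 1 + 2 + 14 + 21 + 11 + 11 = 62; the blank must be 71 − 62 = 9.
Row 4 has 14 + 8 + 6 + 9 + 9 + 7 + 12 = 65; the blank must be 71 − 65 = 6.
Column 8 has 28 − 9 + 6 + 17 + 22 − 15 − 1 = 48; the blank must be 71 − 48 = 23.
Row 1 has 10 + 1 + 2 + 14 + 9 − 3 + 23 = 56; the blank must be 71 − 56 = 15.
Row 8 has -7 − 1 + 11 + 26 − 9 + 23 − 1 = 42; the blank must be 71 − 42 = 29.

a = 29, z = 15, n = 23, k = 6, c = 9, q = 14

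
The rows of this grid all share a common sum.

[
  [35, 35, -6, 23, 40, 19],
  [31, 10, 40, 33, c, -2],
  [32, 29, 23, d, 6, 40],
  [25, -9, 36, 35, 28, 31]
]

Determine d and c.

d = 16, c = 34

The complete rows each total 146.
Row 3 is missing 146 − 130 = 16 (since 32 + 29 + 23 + 6 + 40 = 130).
Row 2 is missing 146 − 112 = 34 (since 31 + 10 + 40 + 33 − 2 = 112).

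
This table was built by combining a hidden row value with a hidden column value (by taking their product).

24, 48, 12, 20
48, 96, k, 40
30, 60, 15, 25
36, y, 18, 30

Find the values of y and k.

Each row is a constant multiple of every other row — this is a multiplication table with the headers hidden.
Row 4 is 36/24 = 3/2 times row 1, so its entry in column 2 is 48 × 3/2 = 72.
Row 2 is 48/24 = 2/1 times row 1, so its entry in column 3 is 12 × 2/1 = 24.

y = 72, k = 24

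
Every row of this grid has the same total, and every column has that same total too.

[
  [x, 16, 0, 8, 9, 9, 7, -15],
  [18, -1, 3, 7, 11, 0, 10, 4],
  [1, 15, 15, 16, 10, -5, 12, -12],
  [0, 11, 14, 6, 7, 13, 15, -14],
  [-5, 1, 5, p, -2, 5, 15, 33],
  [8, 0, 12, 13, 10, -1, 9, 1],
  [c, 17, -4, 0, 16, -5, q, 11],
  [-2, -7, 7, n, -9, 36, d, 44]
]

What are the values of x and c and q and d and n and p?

Rows 2 and 3 both sum to 52, so that's the common total.
The known cells in row 1 total 34, leaving 52 − 34 = 18 for the blank.
The known cells in row 5 total 52, leaving 52 − 52 = 0 for the blank.
The known cells in column 4 total 50, leaving 52 − 50 = 2 for the blank.
The known cells in row 8 total 71, leaving 52 − 71 = -19 for the blank.
The known cells in column 1 total 38, leaving 52 − 38 = 14 for the blank.
The known cells in row 7 total 49, leaving 52 − 49 = 3 for the blank.

x = 18, c = 14, q = 3, d = -19, n = 2, p = 0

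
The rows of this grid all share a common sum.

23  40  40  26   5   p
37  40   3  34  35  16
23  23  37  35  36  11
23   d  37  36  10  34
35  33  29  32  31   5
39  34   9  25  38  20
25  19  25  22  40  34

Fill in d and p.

d = 25, p = 31

Row 5 sums to 165 and so does row 6; that's the common total.
In row 4 the known cells total 140, leaving 165 − 140 = 25.
In row 1 the known cells total 134, leaving 165 − 134 = 31.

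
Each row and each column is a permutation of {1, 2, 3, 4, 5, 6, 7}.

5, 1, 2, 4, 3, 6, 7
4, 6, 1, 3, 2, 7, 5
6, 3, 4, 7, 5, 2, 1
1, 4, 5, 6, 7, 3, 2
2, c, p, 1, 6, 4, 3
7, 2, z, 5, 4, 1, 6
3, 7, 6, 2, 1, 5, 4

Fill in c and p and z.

At (row 5, col 2): column 2 already has {1, 2, 3, 4, 6, 7}, so the value is 5.
For row 5, column 3: row 5 already has {1, 2, 3, 4, 5, 6}; that leaves 7.
At (row 6, col 3): row 6 already has {1, 2, 4, 5, 6, 7}, so the value is 3.

c = 5, p = 7, z = 3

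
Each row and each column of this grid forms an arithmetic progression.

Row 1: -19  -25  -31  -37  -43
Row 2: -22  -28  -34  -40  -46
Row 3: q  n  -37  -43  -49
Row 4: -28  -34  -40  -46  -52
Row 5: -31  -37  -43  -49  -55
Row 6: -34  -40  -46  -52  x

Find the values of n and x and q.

Along each row the entries change by -6 per step; down each column they change by -3.
Row 3: from -37 at column 3, stepping by -6 to column 2 gives -31.
Row 6: from -34 at column 1, stepping by -6 to column 5 gives -58.
Row 3: from -37 at column 3, stepping by -6 to column 1 gives -25.

n = -31, x = -58, q = -25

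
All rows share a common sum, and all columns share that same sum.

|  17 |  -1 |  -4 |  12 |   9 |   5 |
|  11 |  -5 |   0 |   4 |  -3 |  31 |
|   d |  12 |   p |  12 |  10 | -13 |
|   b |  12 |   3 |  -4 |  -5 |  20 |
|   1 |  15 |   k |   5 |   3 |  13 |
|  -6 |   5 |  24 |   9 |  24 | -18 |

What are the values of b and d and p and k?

Rows 1 and 2 both sum to 38, so that's the common total.
The known cells in row 5 total 37, leaving 38 − 37 = 1 for the blank.
The known cells in column 3 total 24, leaving 38 − 24 = 14 for the blank.
The known cells in row 3 total 35, leaving 38 − 35 = 3 for the blank.
The known cells in row 4 total 26, leaving 38 − 26 = 12 for the blank.

b = 12, d = 3, p = 14, k = 1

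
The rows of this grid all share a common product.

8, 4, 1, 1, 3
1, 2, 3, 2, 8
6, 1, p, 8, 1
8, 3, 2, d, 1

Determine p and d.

p = 2, d = 2

Rows 1 and 2 each multiply to 96, so every row has product 96.
Row 3: 6×1×8×1 = 48, so the missing entry is 96 ÷ 48 = 2.
Row 4: 8×3×2×1 = 48, so the missing entry is 96 ÷ 48 = 2.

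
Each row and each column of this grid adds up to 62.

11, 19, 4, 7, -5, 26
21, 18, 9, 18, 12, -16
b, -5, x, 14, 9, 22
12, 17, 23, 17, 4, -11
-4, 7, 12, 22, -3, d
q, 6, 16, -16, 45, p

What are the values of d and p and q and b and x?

d = 28, p = 13, q = -2, b = 24, x = -2

Row 5: -4 + 7 + 12 + 22 − 3 = 34, so its missing entry is 62 − 34 = 28.
Column 6: 26 − 16 + 22 − 11 + 28 = 49, so its missing entry is 62 − 49 = 13.
Row 6: 6 + 16 − 16 + 45 + 13 = 64, so its missing entry is 62 − 64 = -2.
Column 1: 11 + 21 + 12 − 4 − 2 = 38, so its missing entry is 62 − 38 = 24.
Row 3: 24 − 5 + 14 + 9 + 22 = 64, so its missing entry is 62 − 64 = -2.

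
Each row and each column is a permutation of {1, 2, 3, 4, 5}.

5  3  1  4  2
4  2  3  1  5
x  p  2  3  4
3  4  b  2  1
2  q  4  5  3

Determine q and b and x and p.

At (row 4, col 3): row 4 already has {1, 2, 3, 4}, so the value is 5.
For row 3, column 1: column 1 already has {2, 3, 4, 5}; that leaves 1.
Cell (3,2): row 3 already has {1, 2, 3, 4} → 5.
For row 5, column 2: row 5 already has {2, 3, 4, 5}; that leaves 1.

q = 1, b = 5, x = 1, p = 5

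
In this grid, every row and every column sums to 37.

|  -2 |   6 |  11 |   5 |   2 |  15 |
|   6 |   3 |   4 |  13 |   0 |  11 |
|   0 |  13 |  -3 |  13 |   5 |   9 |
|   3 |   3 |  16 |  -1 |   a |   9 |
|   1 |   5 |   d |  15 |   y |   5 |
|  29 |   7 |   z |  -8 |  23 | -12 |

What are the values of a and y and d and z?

Row 4: 3 + 3 + 16 − 1 + 9 = 30, so its missing entry is 37 − 30 = 7.
Column 5: 2 + 0 + 5 + 7 + 23 = 37, so its missing entry is 37 − 37 = 0.
Row 5: 1 + 5 + 15 + 0 + 5 = 26, so its missing entry is 37 − 26 = 11.
Row 6: 29 + 7 − 8 + 23 − 12 = 39, so its missing entry is 37 − 39 = -2.

a = 7, y = 0, d = 11, z = -2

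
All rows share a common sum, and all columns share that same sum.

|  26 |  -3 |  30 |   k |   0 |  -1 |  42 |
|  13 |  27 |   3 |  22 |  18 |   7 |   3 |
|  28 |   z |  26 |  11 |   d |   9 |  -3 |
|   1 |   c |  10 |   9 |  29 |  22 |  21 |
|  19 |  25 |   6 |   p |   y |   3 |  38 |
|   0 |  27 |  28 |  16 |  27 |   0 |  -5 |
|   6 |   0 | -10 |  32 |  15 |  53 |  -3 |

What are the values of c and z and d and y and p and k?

c = 1, z = 16, d = 6, y = -2, p = 4, k = -1

Rows 2 and 6 both sum to 93, so that's the common total.
Row 4: 1 + 10 + 9 + 29 + 22 + 21 = 92, so its missing entry is 93 − 92 = 1.
Column 2: -3 + 27 + 1 + 25 + 27 + 0 = 77, so its missing entry is 93 − 77 = 16.
Row 3: 28 + 16 + 26 + 11 + 9 − 3 = 87, so its missing entry is 93 − 87 = 6.
Column 5: 0 + 18 + 6 + 29 + 27 + 15 = 95, so its missing entry is 93 − 95 = -2.
Row 5: 19 + 25 + 6 − 2 + 3 + 38 = 89, so its missing entry is 93 − 89 = 4.
Row 1: 26 − 3 + 30 + 0 − 1 + 42 = 94, so its missing entry is 93 − 94 = -1.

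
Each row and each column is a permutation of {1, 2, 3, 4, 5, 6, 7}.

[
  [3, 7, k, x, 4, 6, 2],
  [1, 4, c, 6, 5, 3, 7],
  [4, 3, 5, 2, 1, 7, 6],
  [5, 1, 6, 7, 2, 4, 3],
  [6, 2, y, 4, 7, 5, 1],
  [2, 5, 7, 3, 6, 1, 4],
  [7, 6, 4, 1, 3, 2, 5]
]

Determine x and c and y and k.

x = 5, c = 2, y = 3, k = 1

For row 2, column 3: row 2 already has {1, 3, 4, 5, 6, 7}; that leaves 2.
At (row 1, col 4): column 4 already has {1, 2, 3, 4, 6, 7}, so the value is 5.
For row 5, column 3: row 5 already has {1, 2, 4, 5, 6, 7}; that leaves 3.
At (row 1, col 3): row 1 already has {2, 3, 4, 5, 6, 7}, so the value is 1.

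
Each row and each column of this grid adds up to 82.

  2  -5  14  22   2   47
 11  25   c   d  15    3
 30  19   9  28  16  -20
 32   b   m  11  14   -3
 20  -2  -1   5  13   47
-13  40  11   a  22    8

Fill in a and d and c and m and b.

Column 2: -5 + 25 + 19 − 2 + 40 = 77, so its missing entry is 82 − 77 = 5.
Row 6: -13 + 40 + 11 + 22 + 8 = 68, so its missing entry is 82 − 68 = 14.
Row 4: 32 + 5 + 11 + 14 − 3 = 59, so its missing entry is 82 − 59 = 23.
Column 3: 14 + 9 + 23 − 1 + 11 = 56, so its missing entry is 82 − 56 = 26.
Row 2: 11 + 25 + 26 + 15 + 3 = 80, so its missing entry is 82 − 80 = 2.

a = 14, d = 2, c = 26, m = 23, b = 5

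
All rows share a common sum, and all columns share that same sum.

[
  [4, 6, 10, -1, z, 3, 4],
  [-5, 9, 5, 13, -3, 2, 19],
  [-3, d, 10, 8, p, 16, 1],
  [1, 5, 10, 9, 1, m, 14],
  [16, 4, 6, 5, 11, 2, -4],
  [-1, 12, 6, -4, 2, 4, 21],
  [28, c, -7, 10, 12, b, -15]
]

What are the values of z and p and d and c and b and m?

z = 14, p = 3, d = 5, c = -1, b = 13, m = 0

Rows 2 and 5 both sum to 40, so that's the common total.
Row 1: 4 + 6 + 10 − 1 + 3 + 4 = 26, so its missing entry is 40 − 26 = 14.
Column 5: 14 − 3 + 1 + 11 + 2 + 12 = 37, so its missing entry is 40 − 37 = 3.
Row 3: -3 + 10 + 8 + 3 + 16 + 1 = 35, so its missing entry is 40 − 35 = 5.
Column 2: 6 + 9 + 5 + 5 + 4 + 12 = 41, so its missing entry is 40 − 41 = -1.
Row 7: 28 − 1 − 7 + 10 + 12 − 15 = 27, so its missing entry is 40 − 27 = 13.
Row 4: 1 + 5 + 10 + 9 + 1 + 14 = 40, so its missing entry is 40 − 40 = 0.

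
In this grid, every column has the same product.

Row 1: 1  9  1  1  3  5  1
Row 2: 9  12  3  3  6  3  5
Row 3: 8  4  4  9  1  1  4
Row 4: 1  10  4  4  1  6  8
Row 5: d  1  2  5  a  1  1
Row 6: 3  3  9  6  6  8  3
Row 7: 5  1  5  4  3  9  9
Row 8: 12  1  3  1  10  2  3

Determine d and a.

d = 1, a = 4

Columns 2 and 6 each multiply to 12960, so every column has product 12960.
Column 1: 1×9×8×1×3×5×12 = 12960, so the missing entry is 12960 ÷ 12960 = 1.
Column 5: 3×6×1×1×6×3×10 = 3240, so the missing entry is 12960 ÷ 3240 = 4.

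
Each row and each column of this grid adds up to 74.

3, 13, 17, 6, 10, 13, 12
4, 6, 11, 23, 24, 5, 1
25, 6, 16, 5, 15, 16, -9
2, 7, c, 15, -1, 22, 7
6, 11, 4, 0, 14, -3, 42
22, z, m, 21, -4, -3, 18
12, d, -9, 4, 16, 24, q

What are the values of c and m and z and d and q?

Column 7: 12 + 1 − 9 + 7 + 42 + 18 = 71, so its missing entry is 74 − 71 = 3.
Row 7: 12 − 9 + 4 + 16 + 24 + 3 = 50, so its missing entry is 74 − 50 = 24.
Column 2: 13 + 6 + 6 + 7 + 11 + 24 = 67, so its missing entry is 74 − 67 = 7.
Row 4: 2 + 7 + 15 − 1 + 22 + 7 = 52, so its missing entry is 74 − 52 = 22.
Row 6: 22 + 7 + 21 − 4 − 3 + 18 = 61, so its missing entry is 74 − 61 = 13.

c = 22, m = 13, z = 7, d = 24, q = 3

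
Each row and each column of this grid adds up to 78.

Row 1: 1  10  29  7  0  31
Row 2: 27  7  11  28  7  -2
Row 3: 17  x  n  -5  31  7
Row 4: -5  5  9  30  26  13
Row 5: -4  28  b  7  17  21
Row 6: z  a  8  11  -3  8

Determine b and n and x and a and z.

b = 9, n = 12, x = 16, a = 12, z = 42

Row 5: -4 + 28 + 7 + 17 + 21 = 69, so its missing entry is 78 − 69 = 9.
Column 1: 1 + 27 + 17 − 5 − 4 = 36, so its missing entry is 78 − 36 = 42.
Row 6: 42 + 8 + 11 − 3 + 8 = 66, so its missing entry is 78 − 66 = 12.
Column 2: 10 + 7 + 5 + 28 + 12 = 62, so its missing entry is 78 − 62 = 16.
Row 3: 17 + 16 − 5 + 31 + 7 = 66, so its missing entry is 78 − 66 = 12.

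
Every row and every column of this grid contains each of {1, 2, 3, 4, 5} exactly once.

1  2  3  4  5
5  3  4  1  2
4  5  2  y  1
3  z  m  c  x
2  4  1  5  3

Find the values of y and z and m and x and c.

Cell (4,5): column 5 already has {1, 2, 3, 5} → 4.
For row 4, column 2: column 2 already has {2, 3, 4, 5}; that leaves 1.
For row 3, column 4: row 3 already has {1, 2, 4, 5}; that leaves 3.
Cell (4,4): column 4 already has {1, 3, 4, 5} → 2.
At (row 4, col 3): row 4 already has {1, 2, 3, 4}, so the value is 5.

y = 3, z = 1, m = 5, x = 4, c = 2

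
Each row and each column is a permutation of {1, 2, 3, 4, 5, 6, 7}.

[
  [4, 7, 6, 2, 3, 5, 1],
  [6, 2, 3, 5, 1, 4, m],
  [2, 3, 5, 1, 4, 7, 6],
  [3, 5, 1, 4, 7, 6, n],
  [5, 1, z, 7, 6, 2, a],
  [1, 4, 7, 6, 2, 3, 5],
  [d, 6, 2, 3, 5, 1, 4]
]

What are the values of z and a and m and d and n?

At (row 7, col 1): row 7 already has {1, 2, 3, 4, 5, 6}, so the value is 7.
At (row 5, col 3): column 3 already has {1, 2, 3, 5, 6, 7}, so the value is 4.
At (row 5, col 7): row 5 already has {1, 2, 4, 5, 6, 7}, so the value is 3.
Cell (4,7): row 4 already has {1, 3, 4, 5, 6, 7} → 2.
At (row 2, col 7): row 2 already has {1, 2, 3, 4, 5, 6}, so the value is 7.

z = 4, a = 3, m = 7, d = 7, n = 2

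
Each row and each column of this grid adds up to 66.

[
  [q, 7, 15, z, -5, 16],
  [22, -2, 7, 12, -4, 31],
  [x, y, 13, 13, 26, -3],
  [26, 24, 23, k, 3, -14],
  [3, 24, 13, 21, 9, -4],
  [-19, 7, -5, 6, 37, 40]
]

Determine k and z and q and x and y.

k = 4, z = 10, q = 23, x = 11, y = 6

The known cells in column 2 total 60, leaving 66 − 60 = 6 for the blank.
The known cells in row 3 total 55, leaving 66 − 55 = 11 for the blank.
The known cells in column 1 total 43, leaving 66 − 43 = 23 for the blank.
The known cells in row 1 total 56, leaving 66 − 56 = 10 for the blank.
The known cells in row 4 total 62, leaving 66 − 62 = 4 for the blank.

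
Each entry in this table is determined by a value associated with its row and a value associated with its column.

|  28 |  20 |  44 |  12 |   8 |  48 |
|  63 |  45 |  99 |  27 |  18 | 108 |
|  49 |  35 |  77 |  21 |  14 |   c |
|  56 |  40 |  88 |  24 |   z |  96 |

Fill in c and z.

Each row is a constant multiple of every other row — this is a multiplication table with the headers hidden.
Row 3 is 35/20 = 7/4 times row 1, so its entry in column 6 is 48 × 7/4 = 84.
Row 4 is 40/20 = 2/1 times row 1, so its entry in column 5 is 8 × 2/1 = 16.

c = 84, z = 16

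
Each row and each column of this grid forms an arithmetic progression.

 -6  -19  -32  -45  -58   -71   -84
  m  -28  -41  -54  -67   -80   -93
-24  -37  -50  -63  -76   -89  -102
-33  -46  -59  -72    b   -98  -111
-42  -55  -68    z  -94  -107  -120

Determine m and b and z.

m = -15, b = -85, z = -81

Along each row the entries change by -13 per step; down each column they change by -9.
Row 2: from -28 at column 2, stepping by -13 to column 1 gives -15.
Row 4: from -33 at column 1, stepping by -13 to column 5 gives -85.
Row 5: from -42 at column 1, stepping by -13 to column 4 gives -81.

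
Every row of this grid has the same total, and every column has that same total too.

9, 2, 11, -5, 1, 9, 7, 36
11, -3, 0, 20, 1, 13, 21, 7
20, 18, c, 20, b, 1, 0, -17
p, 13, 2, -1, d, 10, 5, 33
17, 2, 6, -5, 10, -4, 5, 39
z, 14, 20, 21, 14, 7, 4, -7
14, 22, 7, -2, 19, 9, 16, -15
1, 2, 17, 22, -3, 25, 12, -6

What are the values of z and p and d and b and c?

Rows 1 and 2 both sum to 70, so that's the common total.
Row 6: 14 + 20 + 21 + 14 + 7 + 4 − 7 = 73, so its missing entry is 70 − 73 = -3.
Column 1: 9 + 11 + 20 + 17 − 3 + 14 + 1 = 69, so its missing entry is 70 − 69 = 1.
Row 4: 1 + 13 + 2 − 1 + 10 + 5 + 33 = 63, so its missing entry is 70 − 63 = 7.
Column 5: 1 + 1 + 7 + 10 + 14 + 19 − 3 = 49, so its missing entry is 70 − 49 = 21.
Row 3: 20 + 18 + 20 + 21 + 1 + 0 − 17 = 63, so its missing entry is 70 − 63 = 7.

z = -3, p = 1, d = 7, b = 21, c = 7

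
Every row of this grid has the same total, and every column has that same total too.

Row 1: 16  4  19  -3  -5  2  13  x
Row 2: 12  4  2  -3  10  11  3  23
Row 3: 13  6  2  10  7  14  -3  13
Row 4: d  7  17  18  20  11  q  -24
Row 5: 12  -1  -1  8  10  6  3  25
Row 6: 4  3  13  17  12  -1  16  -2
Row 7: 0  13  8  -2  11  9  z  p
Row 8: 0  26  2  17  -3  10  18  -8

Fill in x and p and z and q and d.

Rows 2 and 3 both sum to 62, so that's the common total.
The known cells in row 1 total 46, leaving 62 − 46 = 16 for the blank.
The known cells in column 1 total 57, leaving 62 − 57 = 5 for the blank.
The known cells in column 8 total 43, leaving 62 − 43 = 19 for the blank.
The known cells in row 4 total 54, leaving 62 − 54 = 8 for the blank.
The known cells in row 7 total 58, leaving 62 − 58 = 4 for the blank.

x = 16, p = 19, z = 4, q = 8, d = 5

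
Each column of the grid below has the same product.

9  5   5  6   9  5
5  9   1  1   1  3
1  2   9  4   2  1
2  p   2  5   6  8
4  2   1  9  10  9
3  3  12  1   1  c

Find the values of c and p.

Columns 1 and 3 each multiply to 1080, so every column has product 1080.
Column 6: 5×3×1×8×9 = 1080, so the missing entry is 1080 ÷ 1080 = 1.
Column 2: 5×9×2×2×3 = 540, so the missing entry is 1080 ÷ 540 = 2.

c = 1, p = 2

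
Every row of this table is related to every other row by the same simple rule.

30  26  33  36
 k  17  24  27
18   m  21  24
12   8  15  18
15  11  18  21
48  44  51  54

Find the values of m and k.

The difference between any two rows is the same in every column — this is an addition table with the headers hidden.
Row 3 minus row 1 is 21 − 33 = -12, so its entry in column 2 is 26 + (-12) = 14.
Row 2 minus row 1 is 24 − 33 = -9, so its entry in column 1 is 30 + (-9) = 21.

m = 14, k = 21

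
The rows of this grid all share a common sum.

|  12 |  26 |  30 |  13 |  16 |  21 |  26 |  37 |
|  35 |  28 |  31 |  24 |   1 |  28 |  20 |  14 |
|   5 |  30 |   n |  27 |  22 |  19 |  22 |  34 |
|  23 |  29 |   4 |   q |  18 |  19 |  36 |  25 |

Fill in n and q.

Rows 1 and 2 both add up to 181, so every row sums to 181.
Row 3: 5 + 30 + 27 + 22 + 19 + 22 + 34 = 159, so the missing entry is 181 − 159 = 22.
Row 4: 23 + 29 + 4 + 18 + 19 + 36 + 25 = 154, so the missing entry is 181 − 154 = 27.

n = 22, q = 27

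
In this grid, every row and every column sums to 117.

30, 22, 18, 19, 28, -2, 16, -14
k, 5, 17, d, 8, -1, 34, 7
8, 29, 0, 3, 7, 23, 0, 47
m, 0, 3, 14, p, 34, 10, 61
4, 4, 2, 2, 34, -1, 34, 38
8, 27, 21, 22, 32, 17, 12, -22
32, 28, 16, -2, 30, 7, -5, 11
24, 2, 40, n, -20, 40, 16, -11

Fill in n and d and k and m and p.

n = 26, d = 33, k = 14, m = -3, p = -2

The known cells in column 5 total 119, leaving 117 − 119 = -2 for the blank.
The known cells in row 4 total 120, leaving 117 − 120 = -3 for the blank.
The known cells in row 8 total 91, leaving 117 − 91 = 26 for the blank.
The known cells in column 1 total 103, leaving 117 − 103 = 14 for the blank.
The known cells in row 2 total 84, leaving 117 − 84 = 33 for the blank.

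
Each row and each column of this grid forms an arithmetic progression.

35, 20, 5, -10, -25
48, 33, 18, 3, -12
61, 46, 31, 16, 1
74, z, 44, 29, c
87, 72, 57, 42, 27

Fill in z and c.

Along each row the entries change by -15 per step; down each column they change by 13.
Row 4: from 74 at column 1, stepping by -15 to column 2 gives 59.
Row 4: from 74 at column 1, stepping by -15 to column 5 gives 14.

z = 59, c = 14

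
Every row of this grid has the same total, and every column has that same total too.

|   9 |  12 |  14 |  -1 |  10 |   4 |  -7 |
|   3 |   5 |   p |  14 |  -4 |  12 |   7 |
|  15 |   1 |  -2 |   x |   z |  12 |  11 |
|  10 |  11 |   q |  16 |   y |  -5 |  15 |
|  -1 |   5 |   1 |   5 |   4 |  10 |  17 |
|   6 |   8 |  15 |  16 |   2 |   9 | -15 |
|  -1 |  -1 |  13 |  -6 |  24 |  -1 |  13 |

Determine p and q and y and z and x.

Rows 1 and 5 both sum to 41, so that's the common total.
Row 2: 3 + 5 + 14 − 4 + 12 + 7 = 37, so its missing entry is 41 − 37 = 4.
Column 4: -1 + 14 + 16 + 5 + 16 − 6 = 44, so its missing entry is 41 − 44 = -3.
Row 3: 15 + 1 − 2 − 3 + 12 + 11 = 34, so its missing entry is 41 − 34 = 7.
Column 5: 10 − 4 + 7 + 4 + 2 + 24 = 43, so its missing entry is 41 − 43 = -2.
Row 4: 10 + 11 + 16 − 2 − 5 + 15 = 45, so its missing entry is 41 − 45 = -4.

p = 4, q = -4, y = -2, z = 7, x = -3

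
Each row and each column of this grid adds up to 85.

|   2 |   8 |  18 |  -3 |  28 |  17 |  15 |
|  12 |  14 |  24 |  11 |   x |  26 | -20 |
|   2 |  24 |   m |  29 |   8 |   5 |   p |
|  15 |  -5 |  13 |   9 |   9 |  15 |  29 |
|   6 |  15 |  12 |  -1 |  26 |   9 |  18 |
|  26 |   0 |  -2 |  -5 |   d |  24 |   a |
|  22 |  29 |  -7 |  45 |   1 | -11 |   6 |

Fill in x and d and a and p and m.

x = 18, d = -5, a = 47, p = -10, m = 27

Row 2: 12 + 14 + 24 + 11 + 26 − 20 = 67, so its missing entry is 85 − 67 = 18.
Column 5: 28 + 18 + 8 + 9 + 26 + 1 = 90, so its missing entry is 85 − 90 = -5.
Row 6: 26 + 0 − 2 − 5 − 5 + 24 = 38, so its missing entry is 85 − 38 = 47.
Column 7: 15 − 20 + 29 + 18 + 47 + 6 = 95, so its missing entry is 85 − 95 = -10.
Row 3: 2 + 24 + 29 + 8 + 5 − 10 = 58, so its missing entry is 85 − 58 = 27.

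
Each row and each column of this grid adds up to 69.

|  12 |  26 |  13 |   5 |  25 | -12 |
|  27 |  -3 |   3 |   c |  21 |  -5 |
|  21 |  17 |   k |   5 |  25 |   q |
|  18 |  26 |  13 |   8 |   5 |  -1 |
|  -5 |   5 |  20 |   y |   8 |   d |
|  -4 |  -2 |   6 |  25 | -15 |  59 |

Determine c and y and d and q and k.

The known cells in column 3 total 55, leaving 69 − 55 = 14 for the blank.
The known cells in row 3 total 82, leaving 69 − 82 = -13 for the blank.
The known cells in column 6 total 28, leaving 69 − 28 = 41 for the blank.
The known cells in row 5 total 69, leaving 69 − 69 = 0 for the blank.
The known cells in row 2 total 43, leaving 69 − 43 = 26 for the blank.

c = 26, y = 0, d = 41, q = -13, k = 14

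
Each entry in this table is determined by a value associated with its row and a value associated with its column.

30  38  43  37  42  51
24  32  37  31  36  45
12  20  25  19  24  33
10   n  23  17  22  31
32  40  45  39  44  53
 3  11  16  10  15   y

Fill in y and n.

y = 24, n = 18

The difference between any two rows is the same in every column — this is an addition table with the headers hidden.
Row 6 minus row 1 is 16 − 43 = -27, so its entry in column 6 is 51 + (-27) = 24.
Row 4 minus row 1 is 23 − 43 = -20, so its entry in column 2 is 38 + (-20) = 18.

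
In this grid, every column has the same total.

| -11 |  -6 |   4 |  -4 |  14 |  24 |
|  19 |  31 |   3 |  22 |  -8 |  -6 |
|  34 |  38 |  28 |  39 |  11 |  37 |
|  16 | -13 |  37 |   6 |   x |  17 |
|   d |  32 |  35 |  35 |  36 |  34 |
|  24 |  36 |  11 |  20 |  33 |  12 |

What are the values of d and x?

d = 36, x = 32

The complete columns each total 118.
Column 1 is missing 118 − 82 = 36 (since -11 + 19 + 34 + 16 + 24 = 82).
Column 5 is missing 118 − 86 = 32 (since 14 − 8 + 11 + 36 + 33 = 86).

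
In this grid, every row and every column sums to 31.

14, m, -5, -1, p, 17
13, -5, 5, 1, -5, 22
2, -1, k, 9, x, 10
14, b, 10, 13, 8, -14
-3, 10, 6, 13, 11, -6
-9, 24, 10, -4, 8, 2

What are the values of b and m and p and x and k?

Row 4 has 14 + 10 + 13 + 8 − 14 = 31; the blank must be 31 − 31 = 0.
Column 2 has -5 − 1 + 0 + 10 + 24 = 28; the blank must be 31 − 28 = 3.
Row 1 has 14 + 3 − 5 − 1 + 17 = 28; the blank must be 31 − 28 = 3.
Column 5 has 3 − 5 + 8 + 11 + 8 = 25; the blank must be 31 − 25 = 6.
Row 3 has 2 − 1 + 9 + 6 + 10 = 26; the blank must be 31 − 26 = 5.

b = 0, m = 3, p = 3, x = 6, k = 5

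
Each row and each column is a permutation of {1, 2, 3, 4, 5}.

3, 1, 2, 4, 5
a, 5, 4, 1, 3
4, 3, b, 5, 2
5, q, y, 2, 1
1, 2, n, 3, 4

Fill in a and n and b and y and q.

Cell (4,2): column 2 already has {1, 2, 3, 5} → 4.
For row 5, column 3: row 5 already has {1, 2, 3, 4}; that leaves 5.
Cell (3,3): row 3 already has {2, 3, 4, 5} → 1.
At (row 2, col 1): row 2 already has {1, 3, 4, 5}, so the value is 2.
For row 4, column 3: row 4 already has {1, 2, 4, 5}; that leaves 3.

a = 2, n = 5, b = 1, y = 3, q = 4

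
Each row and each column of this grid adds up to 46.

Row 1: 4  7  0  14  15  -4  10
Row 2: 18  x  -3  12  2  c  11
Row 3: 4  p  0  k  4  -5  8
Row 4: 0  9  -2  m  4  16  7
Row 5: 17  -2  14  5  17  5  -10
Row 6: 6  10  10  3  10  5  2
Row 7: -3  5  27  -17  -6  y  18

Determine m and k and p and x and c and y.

m = 12, k = 17, p = 18, x = -1, c = 7, y = 22

The known cells in row 7 total 24, leaving 46 − 24 = 22 for the blank.
The known cells in column 6 total 39, leaving 46 − 39 = 7 for the blank.
The known cells in row 2 total 47, leaving 46 − 47 = -1 for the blank.
The known cells in column 2 total 28, leaving 46 − 28 = 18 for the blank.
The known cells in row 3 total 29, leaving 46 − 29 = 17 for the blank.
The known cells in row 4 total 34, leaving 46 − 34 = 12 for the blank.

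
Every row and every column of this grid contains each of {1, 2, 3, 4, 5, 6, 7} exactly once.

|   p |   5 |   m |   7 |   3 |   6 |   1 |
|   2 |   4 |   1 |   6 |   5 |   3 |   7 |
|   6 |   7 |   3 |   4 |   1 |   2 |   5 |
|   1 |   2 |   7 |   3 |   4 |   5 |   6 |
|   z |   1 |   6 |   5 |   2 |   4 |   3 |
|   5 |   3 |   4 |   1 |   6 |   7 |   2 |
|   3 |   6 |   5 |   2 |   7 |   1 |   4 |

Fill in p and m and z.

Cell (1,3): column 3 already has {1, 3, 4, 5, 6, 7} → 2.
Cell (5,1): row 5 already has {1, 2, 3, 4, 5, 6} → 7.
For row 1, column 1: row 1 already has {1, 2, 3, 5, 6, 7}; that leaves 4.

p = 4, m = 2, z = 7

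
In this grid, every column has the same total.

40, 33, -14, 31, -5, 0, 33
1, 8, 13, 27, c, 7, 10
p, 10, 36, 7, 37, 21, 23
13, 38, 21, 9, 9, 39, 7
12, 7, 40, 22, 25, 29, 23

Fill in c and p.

c = 30, p = 30

The complete columns each total 96.
Column 5 is missing 96 − 66 = 30 (since -5 + 37 + 9 + 25 = 66).
Column 1 is missing 96 − 66 = 30 (since 40 + 1 + 13 + 12 = 66).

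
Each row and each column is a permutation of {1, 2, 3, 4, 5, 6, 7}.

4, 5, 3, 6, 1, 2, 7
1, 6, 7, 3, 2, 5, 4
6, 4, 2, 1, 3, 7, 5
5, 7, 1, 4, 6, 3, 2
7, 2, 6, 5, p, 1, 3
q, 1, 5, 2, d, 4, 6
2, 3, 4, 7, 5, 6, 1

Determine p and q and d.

Cell (5,5): row 5 already has {1, 2, 3, 5, 6, 7} → 4.
Cell (6,5): column 5 already has {1, 2, 3, 4, 5, 6} → 7.
At (row 6, col 1): row 6 already has {1, 2, 4, 5, 6, 7}, so the value is 3.

p = 4, q = 3, d = 7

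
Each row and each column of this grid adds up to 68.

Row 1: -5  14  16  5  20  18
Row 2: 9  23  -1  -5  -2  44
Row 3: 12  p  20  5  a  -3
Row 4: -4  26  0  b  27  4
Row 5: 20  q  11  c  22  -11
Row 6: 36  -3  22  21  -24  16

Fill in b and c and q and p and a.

b = 15, c = 27, q = -1, p = 9, a = 25

Column 5 has 20 − 2 + 27 + 22 − 24 = 43; the blank must be 68 − 43 = 25.
Row 3 has 12 + 20 + 5 + 25 − 3 = 59; the blank must be 68 − 59 = 9.
Row 4 has -4 + 26 + 0 + 27 + 4 = 53; the blank must be 68 − 53 = 15.
Column 4 has 5 − 5 + 5 + 15 + 21 = 41; the blank must be 68 − 41 = 27.
Row 5 has 20 + 11 + 27 + 22 − 11 = 69; the blank must be 68 − 69 = -1.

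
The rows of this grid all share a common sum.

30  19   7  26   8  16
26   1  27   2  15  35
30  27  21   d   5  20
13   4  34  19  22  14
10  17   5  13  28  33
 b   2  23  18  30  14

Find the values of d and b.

d = 3, b = 19

Row 2 sums to 106 and so does row 5; that's the common total.
In row 3 the known cells total 103, leaving 106 − 103 = 3.
In row 6 the known cells total 87, leaving 106 − 87 = 19.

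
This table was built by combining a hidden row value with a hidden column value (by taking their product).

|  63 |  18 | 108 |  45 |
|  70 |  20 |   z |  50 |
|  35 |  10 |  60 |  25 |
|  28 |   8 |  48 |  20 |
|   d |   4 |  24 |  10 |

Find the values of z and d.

z = 120, d = 14

Each row is a constant multiple of every other row — this is a multiplication table with the headers hidden.
Row 2 is 50/45 = 10/9 times row 1, so its entry in column 3 is 108 × 10/9 = 120.
Row 5 is 10/45 = 2/9 times row 1, so its entry in column 1 is 63 × 2/9 = 14.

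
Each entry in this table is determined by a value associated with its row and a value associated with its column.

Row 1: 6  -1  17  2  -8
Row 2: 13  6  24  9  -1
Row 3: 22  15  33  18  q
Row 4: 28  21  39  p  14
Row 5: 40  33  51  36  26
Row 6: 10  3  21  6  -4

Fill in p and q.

p = 24, q = 8

The difference between any two rows is the same in every column — this is an addition table with the headers hidden.
Row 4 minus row 1 is 39 − 17 = 22, so its entry in column 4 is 2 + 22 = 24.
Row 3 minus row 1 is 33 − 17 = 16, so its entry in column 5 is -8 + 16 = 8.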